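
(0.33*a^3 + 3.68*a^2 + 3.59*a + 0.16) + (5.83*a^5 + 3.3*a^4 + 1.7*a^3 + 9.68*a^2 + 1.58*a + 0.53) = 5.83*a^5 + 3.3*a^4 + 2.03*a^3 + 13.36*a^2 + 5.17*a + 0.69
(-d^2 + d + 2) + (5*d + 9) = -d^2 + 6*d + 11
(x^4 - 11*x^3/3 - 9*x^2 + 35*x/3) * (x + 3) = x^5 - 2*x^4/3 - 20*x^3 - 46*x^2/3 + 35*x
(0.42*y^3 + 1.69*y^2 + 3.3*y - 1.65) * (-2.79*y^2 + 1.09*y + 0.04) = -1.1718*y^5 - 4.2573*y^4 - 7.3481*y^3 + 8.2681*y^2 - 1.6665*y - 0.066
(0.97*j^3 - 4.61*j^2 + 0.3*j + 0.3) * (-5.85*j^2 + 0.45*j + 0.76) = -5.6745*j^5 + 27.405*j^4 - 3.0923*j^3 - 5.1236*j^2 + 0.363*j + 0.228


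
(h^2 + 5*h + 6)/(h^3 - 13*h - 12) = (h + 2)/(h^2 - 3*h - 4)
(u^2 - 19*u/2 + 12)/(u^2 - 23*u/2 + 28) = (2*u - 3)/(2*u - 7)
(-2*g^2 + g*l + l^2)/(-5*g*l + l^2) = (2*g^2 - g*l - l^2)/(l*(5*g - l))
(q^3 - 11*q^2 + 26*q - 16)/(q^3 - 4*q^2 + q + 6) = (q^2 - 9*q + 8)/(q^2 - 2*q - 3)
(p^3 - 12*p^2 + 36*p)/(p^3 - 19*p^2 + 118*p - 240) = p*(p - 6)/(p^2 - 13*p + 40)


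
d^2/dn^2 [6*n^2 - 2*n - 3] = 12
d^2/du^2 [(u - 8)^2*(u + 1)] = 6*u - 30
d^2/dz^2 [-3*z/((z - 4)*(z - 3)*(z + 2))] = 18*(-z^5 + 5*z^4 - 9*z^3 + 48*z^2 - 120*z - 16)/(z^9 - 15*z^8 + 69*z^7 + 7*z^6 - 858*z^5 + 1452*z^4 + 3160*z^3 - 8352*z^2 - 3456*z + 13824)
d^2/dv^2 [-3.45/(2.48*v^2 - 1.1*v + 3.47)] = (42.43776*v^2 - 18.8232*v - 3.45*(4.96*v - 1.1)*(9.92*v - 2.2) + 59.37864)/(2.48*v^2 - 1.1*v + 3.47)^3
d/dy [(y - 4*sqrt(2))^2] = 2*y - 8*sqrt(2)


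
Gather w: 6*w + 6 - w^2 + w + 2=-w^2 + 7*w + 8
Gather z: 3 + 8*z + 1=8*z + 4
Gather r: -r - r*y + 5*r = r*(4 - y)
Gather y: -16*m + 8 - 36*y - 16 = -16*m - 36*y - 8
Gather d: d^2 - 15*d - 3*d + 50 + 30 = d^2 - 18*d + 80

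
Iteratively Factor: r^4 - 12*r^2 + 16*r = (r)*(r^3 - 12*r + 16) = r*(r - 2)*(r^2 + 2*r - 8) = r*(r - 2)*(r + 4)*(r - 2)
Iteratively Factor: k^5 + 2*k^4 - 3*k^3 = (k)*(k^4 + 2*k^3 - 3*k^2) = k*(k + 3)*(k^3 - k^2) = k^2*(k + 3)*(k^2 - k) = k^2*(k - 1)*(k + 3)*(k)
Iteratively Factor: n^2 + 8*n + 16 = (n + 4)*(n + 4)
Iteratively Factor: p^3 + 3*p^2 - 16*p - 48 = (p - 4)*(p^2 + 7*p + 12) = (p - 4)*(p + 3)*(p + 4)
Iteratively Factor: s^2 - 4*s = (s)*(s - 4)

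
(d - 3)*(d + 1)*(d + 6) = d^3 + 4*d^2 - 15*d - 18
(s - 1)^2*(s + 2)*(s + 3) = s^4 + 3*s^3 - 3*s^2 - 7*s + 6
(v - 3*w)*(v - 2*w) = v^2 - 5*v*w + 6*w^2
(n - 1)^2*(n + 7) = n^3 + 5*n^2 - 13*n + 7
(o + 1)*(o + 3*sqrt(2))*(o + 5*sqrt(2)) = o^3 + o^2 + 8*sqrt(2)*o^2 + 8*sqrt(2)*o + 30*o + 30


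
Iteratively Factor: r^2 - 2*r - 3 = (r - 3)*(r + 1)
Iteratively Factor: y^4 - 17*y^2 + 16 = (y + 4)*(y^3 - 4*y^2 - y + 4) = (y - 4)*(y + 4)*(y^2 - 1) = (y - 4)*(y - 1)*(y + 4)*(y + 1)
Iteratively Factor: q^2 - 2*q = (q - 2)*(q)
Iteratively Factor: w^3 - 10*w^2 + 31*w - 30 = (w - 2)*(w^2 - 8*w + 15) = (w - 3)*(w - 2)*(w - 5)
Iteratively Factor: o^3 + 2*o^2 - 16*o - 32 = (o - 4)*(o^2 + 6*o + 8) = (o - 4)*(o + 4)*(o + 2)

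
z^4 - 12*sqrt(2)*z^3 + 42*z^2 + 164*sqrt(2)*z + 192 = (z - 8*sqrt(2))*(z - 6*sqrt(2))*(z + sqrt(2))^2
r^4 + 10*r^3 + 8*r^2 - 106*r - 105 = (r - 3)*(r + 1)*(r + 5)*(r + 7)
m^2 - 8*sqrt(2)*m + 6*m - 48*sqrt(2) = (m + 6)*(m - 8*sqrt(2))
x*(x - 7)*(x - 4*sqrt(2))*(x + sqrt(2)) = x^4 - 7*x^3 - 3*sqrt(2)*x^3 - 8*x^2 + 21*sqrt(2)*x^2 + 56*x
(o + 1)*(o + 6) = o^2 + 7*o + 6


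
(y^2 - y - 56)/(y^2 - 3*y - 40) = (y + 7)/(y + 5)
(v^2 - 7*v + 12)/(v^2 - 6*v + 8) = (v - 3)/(v - 2)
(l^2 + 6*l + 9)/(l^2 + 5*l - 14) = (l^2 + 6*l + 9)/(l^2 + 5*l - 14)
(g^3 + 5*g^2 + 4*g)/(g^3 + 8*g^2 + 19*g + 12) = g/(g + 3)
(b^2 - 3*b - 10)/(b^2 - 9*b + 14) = (b^2 - 3*b - 10)/(b^2 - 9*b + 14)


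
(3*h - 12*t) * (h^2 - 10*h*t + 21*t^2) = 3*h^3 - 42*h^2*t + 183*h*t^2 - 252*t^3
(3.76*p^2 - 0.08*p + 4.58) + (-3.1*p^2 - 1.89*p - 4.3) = 0.66*p^2 - 1.97*p + 0.28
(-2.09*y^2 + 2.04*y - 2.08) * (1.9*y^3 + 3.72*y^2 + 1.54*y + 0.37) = -3.971*y^5 - 3.8988*y^4 + 0.418200000000001*y^3 - 5.3693*y^2 - 2.4484*y - 0.7696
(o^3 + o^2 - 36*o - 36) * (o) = o^4 + o^3 - 36*o^2 - 36*o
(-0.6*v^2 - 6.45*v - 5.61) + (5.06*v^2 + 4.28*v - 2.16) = 4.46*v^2 - 2.17*v - 7.77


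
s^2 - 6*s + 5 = (s - 5)*(s - 1)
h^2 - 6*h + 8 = (h - 4)*(h - 2)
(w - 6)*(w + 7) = w^2 + w - 42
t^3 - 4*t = t*(t - 2)*(t + 2)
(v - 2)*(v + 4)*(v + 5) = v^3 + 7*v^2 + 2*v - 40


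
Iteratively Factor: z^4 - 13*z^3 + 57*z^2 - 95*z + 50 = (z - 5)*(z^3 - 8*z^2 + 17*z - 10) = (z - 5)*(z - 2)*(z^2 - 6*z + 5) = (z - 5)*(z - 2)*(z - 1)*(z - 5)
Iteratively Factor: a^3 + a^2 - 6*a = (a + 3)*(a^2 - 2*a) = a*(a + 3)*(a - 2)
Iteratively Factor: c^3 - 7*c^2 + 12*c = (c)*(c^2 - 7*c + 12) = c*(c - 4)*(c - 3)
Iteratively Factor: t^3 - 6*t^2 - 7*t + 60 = (t - 5)*(t^2 - t - 12) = (t - 5)*(t - 4)*(t + 3)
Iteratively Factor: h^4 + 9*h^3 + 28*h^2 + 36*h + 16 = (h + 1)*(h^3 + 8*h^2 + 20*h + 16) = (h + 1)*(h + 2)*(h^2 + 6*h + 8) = (h + 1)*(h + 2)^2*(h + 4)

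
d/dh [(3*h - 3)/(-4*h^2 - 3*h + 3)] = 12*h*(h - 2)/(16*h^4 + 24*h^3 - 15*h^2 - 18*h + 9)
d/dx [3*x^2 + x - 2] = 6*x + 1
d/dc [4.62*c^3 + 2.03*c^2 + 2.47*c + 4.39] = 13.86*c^2 + 4.06*c + 2.47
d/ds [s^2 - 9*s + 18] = 2*s - 9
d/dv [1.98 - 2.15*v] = -2.15000000000000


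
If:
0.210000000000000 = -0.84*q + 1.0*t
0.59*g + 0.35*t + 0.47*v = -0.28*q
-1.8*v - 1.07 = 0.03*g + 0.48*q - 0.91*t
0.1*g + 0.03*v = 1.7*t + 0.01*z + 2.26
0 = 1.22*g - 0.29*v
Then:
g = -0.10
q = 0.33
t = 0.49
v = -0.43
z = -311.62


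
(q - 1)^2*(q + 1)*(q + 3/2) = q^4 + q^3/2 - 5*q^2/2 - q/2 + 3/2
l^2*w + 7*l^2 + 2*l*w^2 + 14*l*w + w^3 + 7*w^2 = (l + w)^2*(w + 7)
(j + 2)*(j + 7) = j^2 + 9*j + 14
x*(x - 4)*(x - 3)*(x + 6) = x^4 - x^3 - 30*x^2 + 72*x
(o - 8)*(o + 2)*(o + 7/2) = o^3 - 5*o^2/2 - 37*o - 56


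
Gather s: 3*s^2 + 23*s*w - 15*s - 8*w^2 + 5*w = 3*s^2 + s*(23*w - 15) - 8*w^2 + 5*w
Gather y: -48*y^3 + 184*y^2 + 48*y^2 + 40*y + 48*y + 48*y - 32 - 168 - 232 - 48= -48*y^3 + 232*y^2 + 136*y - 480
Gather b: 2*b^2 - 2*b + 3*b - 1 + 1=2*b^2 + b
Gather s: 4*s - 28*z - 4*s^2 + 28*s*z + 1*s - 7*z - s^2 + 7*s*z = -5*s^2 + s*(35*z + 5) - 35*z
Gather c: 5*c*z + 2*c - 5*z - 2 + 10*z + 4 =c*(5*z + 2) + 5*z + 2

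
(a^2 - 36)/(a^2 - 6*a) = (a + 6)/a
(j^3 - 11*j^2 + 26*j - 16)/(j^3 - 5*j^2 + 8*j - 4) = (j - 8)/(j - 2)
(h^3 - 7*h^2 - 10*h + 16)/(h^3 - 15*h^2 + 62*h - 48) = (h + 2)/(h - 6)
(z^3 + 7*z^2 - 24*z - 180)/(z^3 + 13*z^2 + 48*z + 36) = (z - 5)/(z + 1)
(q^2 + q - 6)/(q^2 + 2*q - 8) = (q + 3)/(q + 4)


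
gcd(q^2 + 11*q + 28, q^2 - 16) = q + 4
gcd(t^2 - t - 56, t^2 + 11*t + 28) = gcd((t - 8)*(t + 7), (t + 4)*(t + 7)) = t + 7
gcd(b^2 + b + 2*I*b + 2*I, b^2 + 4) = b + 2*I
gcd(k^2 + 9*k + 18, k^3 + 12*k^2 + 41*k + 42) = k + 3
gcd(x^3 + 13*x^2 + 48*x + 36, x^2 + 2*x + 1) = x + 1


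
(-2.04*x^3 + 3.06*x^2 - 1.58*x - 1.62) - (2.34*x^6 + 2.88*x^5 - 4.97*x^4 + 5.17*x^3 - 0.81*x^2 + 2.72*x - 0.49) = -2.34*x^6 - 2.88*x^5 + 4.97*x^4 - 7.21*x^3 + 3.87*x^2 - 4.3*x - 1.13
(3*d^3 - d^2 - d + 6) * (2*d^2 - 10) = 6*d^5 - 2*d^4 - 32*d^3 + 22*d^2 + 10*d - 60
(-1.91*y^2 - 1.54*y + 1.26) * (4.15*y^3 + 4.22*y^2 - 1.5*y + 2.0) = -7.9265*y^5 - 14.4512*y^4 + 1.5952*y^3 + 3.8072*y^2 - 4.97*y + 2.52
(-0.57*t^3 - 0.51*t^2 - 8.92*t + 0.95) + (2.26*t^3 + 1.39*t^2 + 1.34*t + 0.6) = 1.69*t^3 + 0.88*t^2 - 7.58*t + 1.55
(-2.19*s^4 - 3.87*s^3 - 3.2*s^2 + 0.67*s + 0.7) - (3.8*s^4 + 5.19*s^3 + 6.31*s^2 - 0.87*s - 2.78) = -5.99*s^4 - 9.06*s^3 - 9.51*s^2 + 1.54*s + 3.48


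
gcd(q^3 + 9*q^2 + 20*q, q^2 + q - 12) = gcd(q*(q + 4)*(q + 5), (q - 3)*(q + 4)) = q + 4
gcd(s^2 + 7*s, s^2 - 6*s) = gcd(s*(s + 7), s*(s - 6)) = s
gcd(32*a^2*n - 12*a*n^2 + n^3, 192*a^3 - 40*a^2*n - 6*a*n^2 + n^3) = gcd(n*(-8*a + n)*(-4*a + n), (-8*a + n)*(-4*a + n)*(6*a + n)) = 32*a^2 - 12*a*n + n^2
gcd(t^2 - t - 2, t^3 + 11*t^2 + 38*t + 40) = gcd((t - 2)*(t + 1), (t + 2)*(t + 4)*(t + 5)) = 1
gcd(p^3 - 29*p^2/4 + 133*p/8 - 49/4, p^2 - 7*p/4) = p - 7/4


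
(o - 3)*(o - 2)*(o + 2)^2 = o^4 - o^3 - 10*o^2 + 4*o + 24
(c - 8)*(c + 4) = c^2 - 4*c - 32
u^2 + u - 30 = (u - 5)*(u + 6)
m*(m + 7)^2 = m^3 + 14*m^2 + 49*m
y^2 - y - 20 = (y - 5)*(y + 4)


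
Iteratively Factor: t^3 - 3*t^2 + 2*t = (t - 2)*(t^2 - t) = t*(t - 2)*(t - 1)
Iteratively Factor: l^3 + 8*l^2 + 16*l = (l + 4)*(l^2 + 4*l) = (l + 4)^2*(l)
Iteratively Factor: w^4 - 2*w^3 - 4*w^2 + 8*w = (w + 2)*(w^3 - 4*w^2 + 4*w) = (w - 2)*(w + 2)*(w^2 - 2*w) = w*(w - 2)*(w + 2)*(w - 2)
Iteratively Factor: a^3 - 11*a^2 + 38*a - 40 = (a - 5)*(a^2 - 6*a + 8) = (a - 5)*(a - 4)*(a - 2)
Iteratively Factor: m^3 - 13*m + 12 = (m + 4)*(m^2 - 4*m + 3) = (m - 1)*(m + 4)*(m - 3)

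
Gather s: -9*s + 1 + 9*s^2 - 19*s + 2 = 9*s^2 - 28*s + 3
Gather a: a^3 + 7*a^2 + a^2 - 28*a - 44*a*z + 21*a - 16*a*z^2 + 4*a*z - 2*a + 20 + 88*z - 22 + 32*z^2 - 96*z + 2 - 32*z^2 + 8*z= a^3 + 8*a^2 + a*(-16*z^2 - 40*z - 9)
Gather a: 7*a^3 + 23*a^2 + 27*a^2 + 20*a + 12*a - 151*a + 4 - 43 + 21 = 7*a^3 + 50*a^2 - 119*a - 18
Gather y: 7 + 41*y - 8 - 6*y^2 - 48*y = -6*y^2 - 7*y - 1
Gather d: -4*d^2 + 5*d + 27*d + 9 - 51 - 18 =-4*d^2 + 32*d - 60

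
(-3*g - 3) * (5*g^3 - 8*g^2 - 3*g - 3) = -15*g^4 + 9*g^3 + 33*g^2 + 18*g + 9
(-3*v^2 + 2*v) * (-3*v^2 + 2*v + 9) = 9*v^4 - 12*v^3 - 23*v^2 + 18*v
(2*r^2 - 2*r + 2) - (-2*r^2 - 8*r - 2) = 4*r^2 + 6*r + 4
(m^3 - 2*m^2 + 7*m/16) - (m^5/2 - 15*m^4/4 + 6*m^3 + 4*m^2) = -m^5/2 + 15*m^4/4 - 5*m^3 - 6*m^2 + 7*m/16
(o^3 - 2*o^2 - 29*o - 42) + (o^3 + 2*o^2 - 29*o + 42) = 2*o^3 - 58*o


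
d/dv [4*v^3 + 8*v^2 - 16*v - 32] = 12*v^2 + 16*v - 16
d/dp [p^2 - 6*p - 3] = 2*p - 6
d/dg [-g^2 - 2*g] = -2*g - 2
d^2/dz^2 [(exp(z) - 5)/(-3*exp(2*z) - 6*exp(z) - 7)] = (-9*exp(4*z) + 198*exp(3*z) + 396*exp(2*z) - 198*exp(z) - 259)*exp(z)/(27*exp(6*z) + 162*exp(5*z) + 513*exp(4*z) + 972*exp(3*z) + 1197*exp(2*z) + 882*exp(z) + 343)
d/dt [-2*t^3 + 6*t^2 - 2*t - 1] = -6*t^2 + 12*t - 2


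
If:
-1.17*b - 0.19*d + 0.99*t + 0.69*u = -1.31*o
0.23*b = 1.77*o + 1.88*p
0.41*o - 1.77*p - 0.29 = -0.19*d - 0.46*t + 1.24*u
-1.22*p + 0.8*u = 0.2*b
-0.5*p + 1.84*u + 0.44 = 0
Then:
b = -18.448*u - 5.368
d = 60.5510250576763*u + 15.9605181416428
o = -6.30589830508475*u - 1.63222598870057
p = 3.68*u + 0.88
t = -2.53407925189947*u - 1.12105606857588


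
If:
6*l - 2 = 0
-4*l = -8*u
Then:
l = 1/3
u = 1/6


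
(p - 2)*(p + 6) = p^2 + 4*p - 12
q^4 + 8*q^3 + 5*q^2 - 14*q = q*(q - 1)*(q + 2)*(q + 7)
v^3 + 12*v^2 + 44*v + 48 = (v + 2)*(v + 4)*(v + 6)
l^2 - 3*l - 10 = (l - 5)*(l + 2)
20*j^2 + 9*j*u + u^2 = (4*j + u)*(5*j + u)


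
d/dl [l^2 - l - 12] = 2*l - 1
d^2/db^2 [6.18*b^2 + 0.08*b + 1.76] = 12.3600000000000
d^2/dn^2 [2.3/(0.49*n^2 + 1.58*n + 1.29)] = (-1.10446*n^2 - 3.56132*n + 2.3*(0.98*n + 1.58)*(1.96*n + 3.16) - 2.90766)/(0.49*n^2 + 1.58*n + 1.29)^3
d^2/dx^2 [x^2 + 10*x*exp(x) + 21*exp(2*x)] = 10*x*exp(x) + 84*exp(2*x) + 20*exp(x) + 2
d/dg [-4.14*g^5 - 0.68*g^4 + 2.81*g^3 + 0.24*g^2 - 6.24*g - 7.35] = -20.7*g^4 - 2.72*g^3 + 8.43*g^2 + 0.48*g - 6.24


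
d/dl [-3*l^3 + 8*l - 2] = 8 - 9*l^2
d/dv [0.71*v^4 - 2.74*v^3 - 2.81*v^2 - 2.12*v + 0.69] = 2.84*v^3 - 8.22*v^2 - 5.62*v - 2.12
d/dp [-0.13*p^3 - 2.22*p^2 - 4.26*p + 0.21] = -0.39*p^2 - 4.44*p - 4.26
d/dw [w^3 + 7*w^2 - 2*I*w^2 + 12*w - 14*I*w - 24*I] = 3*w^2 + w*(14 - 4*I) + 12 - 14*I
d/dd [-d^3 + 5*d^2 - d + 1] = -3*d^2 + 10*d - 1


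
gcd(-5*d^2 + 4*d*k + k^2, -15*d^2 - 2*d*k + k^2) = 1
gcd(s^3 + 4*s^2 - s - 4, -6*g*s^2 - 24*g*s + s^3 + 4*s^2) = s + 4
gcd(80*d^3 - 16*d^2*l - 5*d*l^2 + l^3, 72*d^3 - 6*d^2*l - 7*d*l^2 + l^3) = 4*d - l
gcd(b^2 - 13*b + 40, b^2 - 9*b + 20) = b - 5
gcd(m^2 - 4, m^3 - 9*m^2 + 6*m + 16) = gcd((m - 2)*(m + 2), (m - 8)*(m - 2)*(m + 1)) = m - 2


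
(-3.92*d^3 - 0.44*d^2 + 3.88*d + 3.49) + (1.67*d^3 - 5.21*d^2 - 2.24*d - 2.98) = -2.25*d^3 - 5.65*d^2 + 1.64*d + 0.51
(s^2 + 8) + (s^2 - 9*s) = 2*s^2 - 9*s + 8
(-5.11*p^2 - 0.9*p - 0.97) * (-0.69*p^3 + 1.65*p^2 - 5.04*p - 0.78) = 3.5259*p^5 - 7.8105*p^4 + 24.9387*p^3 + 6.9213*p^2 + 5.5908*p + 0.7566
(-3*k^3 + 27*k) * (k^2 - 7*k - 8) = -3*k^5 + 21*k^4 + 51*k^3 - 189*k^2 - 216*k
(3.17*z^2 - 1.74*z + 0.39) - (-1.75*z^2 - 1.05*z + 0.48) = 4.92*z^2 - 0.69*z - 0.09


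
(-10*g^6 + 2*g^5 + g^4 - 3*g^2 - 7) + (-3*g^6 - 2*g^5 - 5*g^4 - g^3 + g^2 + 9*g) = -13*g^6 - 4*g^4 - g^3 - 2*g^2 + 9*g - 7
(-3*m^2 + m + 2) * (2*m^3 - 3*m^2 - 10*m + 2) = -6*m^5 + 11*m^4 + 31*m^3 - 22*m^2 - 18*m + 4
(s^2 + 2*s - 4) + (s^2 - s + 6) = 2*s^2 + s + 2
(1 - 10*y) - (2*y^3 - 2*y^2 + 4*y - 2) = -2*y^3 + 2*y^2 - 14*y + 3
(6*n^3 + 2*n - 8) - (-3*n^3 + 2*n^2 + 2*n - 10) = 9*n^3 - 2*n^2 + 2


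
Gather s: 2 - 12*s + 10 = 12 - 12*s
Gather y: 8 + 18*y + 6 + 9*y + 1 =27*y + 15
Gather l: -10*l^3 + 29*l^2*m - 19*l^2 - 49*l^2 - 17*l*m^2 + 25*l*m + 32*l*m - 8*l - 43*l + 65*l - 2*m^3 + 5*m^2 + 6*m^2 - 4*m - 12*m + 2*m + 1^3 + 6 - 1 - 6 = -10*l^3 + l^2*(29*m - 68) + l*(-17*m^2 + 57*m + 14) - 2*m^3 + 11*m^2 - 14*m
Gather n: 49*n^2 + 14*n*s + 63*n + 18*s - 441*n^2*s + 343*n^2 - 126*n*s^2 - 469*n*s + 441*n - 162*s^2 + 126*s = n^2*(392 - 441*s) + n*(-126*s^2 - 455*s + 504) - 162*s^2 + 144*s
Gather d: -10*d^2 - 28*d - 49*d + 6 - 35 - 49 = -10*d^2 - 77*d - 78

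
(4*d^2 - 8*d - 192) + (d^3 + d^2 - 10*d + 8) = d^3 + 5*d^2 - 18*d - 184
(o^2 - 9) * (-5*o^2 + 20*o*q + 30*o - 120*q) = -5*o^4 + 20*o^3*q + 30*o^3 - 120*o^2*q + 45*o^2 - 180*o*q - 270*o + 1080*q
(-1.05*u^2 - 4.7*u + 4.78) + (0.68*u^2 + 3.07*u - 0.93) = -0.37*u^2 - 1.63*u + 3.85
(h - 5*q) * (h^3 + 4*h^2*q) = h^4 - h^3*q - 20*h^2*q^2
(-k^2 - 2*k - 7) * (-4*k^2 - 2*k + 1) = 4*k^4 + 10*k^3 + 31*k^2 + 12*k - 7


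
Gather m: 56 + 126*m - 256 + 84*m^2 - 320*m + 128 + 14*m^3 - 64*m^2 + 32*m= 14*m^3 + 20*m^2 - 162*m - 72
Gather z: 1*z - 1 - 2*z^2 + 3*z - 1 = -2*z^2 + 4*z - 2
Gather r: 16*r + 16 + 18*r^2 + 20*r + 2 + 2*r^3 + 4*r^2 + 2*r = 2*r^3 + 22*r^2 + 38*r + 18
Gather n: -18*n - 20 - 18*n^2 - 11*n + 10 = -18*n^2 - 29*n - 10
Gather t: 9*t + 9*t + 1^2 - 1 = 18*t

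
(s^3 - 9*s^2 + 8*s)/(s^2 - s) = s - 8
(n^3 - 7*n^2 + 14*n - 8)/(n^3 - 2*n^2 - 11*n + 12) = (n - 2)/(n + 3)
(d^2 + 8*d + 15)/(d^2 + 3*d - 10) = (d + 3)/(d - 2)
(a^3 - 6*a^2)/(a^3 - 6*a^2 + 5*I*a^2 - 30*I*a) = a/(a + 5*I)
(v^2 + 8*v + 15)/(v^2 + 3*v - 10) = (v + 3)/(v - 2)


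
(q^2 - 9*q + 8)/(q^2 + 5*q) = (q^2 - 9*q + 8)/(q*(q + 5))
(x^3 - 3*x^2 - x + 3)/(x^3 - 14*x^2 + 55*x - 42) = (x^2 - 2*x - 3)/(x^2 - 13*x + 42)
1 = 1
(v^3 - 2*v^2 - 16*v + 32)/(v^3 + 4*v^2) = 1 - 6/v + 8/v^2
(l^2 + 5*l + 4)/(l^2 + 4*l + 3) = (l + 4)/(l + 3)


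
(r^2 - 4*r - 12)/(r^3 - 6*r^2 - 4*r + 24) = 1/(r - 2)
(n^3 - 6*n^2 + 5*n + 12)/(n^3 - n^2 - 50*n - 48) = (n^2 - 7*n + 12)/(n^2 - 2*n - 48)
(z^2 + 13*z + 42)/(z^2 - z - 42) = (z + 7)/(z - 7)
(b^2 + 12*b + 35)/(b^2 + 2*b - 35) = (b + 5)/(b - 5)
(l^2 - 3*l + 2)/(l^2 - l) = (l - 2)/l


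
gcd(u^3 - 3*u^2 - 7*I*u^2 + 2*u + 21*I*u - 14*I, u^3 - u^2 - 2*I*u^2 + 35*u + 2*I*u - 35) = u^2 + u*(-1 - 7*I) + 7*I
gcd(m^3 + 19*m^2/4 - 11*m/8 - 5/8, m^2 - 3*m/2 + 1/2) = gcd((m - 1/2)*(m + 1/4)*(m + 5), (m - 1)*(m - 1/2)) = m - 1/2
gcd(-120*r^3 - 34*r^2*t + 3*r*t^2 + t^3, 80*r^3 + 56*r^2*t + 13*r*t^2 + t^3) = 20*r^2 + 9*r*t + t^2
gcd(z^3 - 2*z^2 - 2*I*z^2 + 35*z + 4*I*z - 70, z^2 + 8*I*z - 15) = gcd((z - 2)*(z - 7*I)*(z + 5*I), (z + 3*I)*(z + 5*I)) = z + 5*I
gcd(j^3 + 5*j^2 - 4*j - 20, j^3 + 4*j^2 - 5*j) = j + 5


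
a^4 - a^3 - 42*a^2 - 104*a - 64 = (a - 8)*(a + 1)*(a + 2)*(a + 4)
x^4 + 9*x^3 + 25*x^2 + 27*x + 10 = (x + 1)^2*(x + 2)*(x + 5)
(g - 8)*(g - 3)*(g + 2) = g^3 - 9*g^2 + 2*g + 48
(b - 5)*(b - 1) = b^2 - 6*b + 5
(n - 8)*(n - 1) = n^2 - 9*n + 8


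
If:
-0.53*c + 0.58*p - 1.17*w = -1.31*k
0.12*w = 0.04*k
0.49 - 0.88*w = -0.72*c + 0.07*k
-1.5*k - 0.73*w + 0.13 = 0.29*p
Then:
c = -0.57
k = 0.22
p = -0.87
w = 0.07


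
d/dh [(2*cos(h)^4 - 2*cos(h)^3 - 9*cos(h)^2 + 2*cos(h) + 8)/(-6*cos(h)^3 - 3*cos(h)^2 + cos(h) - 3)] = 4*(12*cos(h)^6 + 12*cos(h)^5 + 42*cos(h)^4 + 4*cos(h)^3 - 159*cos(h)^2 - 102*cos(h) + 14)*sin(h)/(7*cos(h) + 3*cos(2*h) + 3*cos(3*h) + 9)^2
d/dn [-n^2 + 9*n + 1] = 9 - 2*n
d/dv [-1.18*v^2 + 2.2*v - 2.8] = 2.2 - 2.36*v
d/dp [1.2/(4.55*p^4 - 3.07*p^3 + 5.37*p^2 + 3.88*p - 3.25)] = (-21.84*p^3 + 11.052*p^2 - 12.888*p - 4.656)/(4.55*p^4 - 3.07*p^3 + 5.37*p^2 + 3.88*p - 3.25)^2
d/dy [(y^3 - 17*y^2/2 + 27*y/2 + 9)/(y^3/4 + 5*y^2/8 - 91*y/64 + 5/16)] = 32*(352*y^4 - 1228*y^3 - 277*y^2 - 2120*y + 2178)/(256*y^6 + 1280*y^5 - 1312*y^4 - 6640*y^3 + 9881*y^2 - 3640*y + 400)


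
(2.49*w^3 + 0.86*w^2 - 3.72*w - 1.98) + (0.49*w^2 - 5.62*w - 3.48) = 2.49*w^3 + 1.35*w^2 - 9.34*w - 5.46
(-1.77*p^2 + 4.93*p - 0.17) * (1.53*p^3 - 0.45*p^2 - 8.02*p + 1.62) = -2.7081*p^5 + 8.3394*p^4 + 11.7168*p^3 - 42.3295*p^2 + 9.35*p - 0.2754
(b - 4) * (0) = 0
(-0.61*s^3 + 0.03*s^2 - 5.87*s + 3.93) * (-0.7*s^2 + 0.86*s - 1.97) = 0.427*s^5 - 0.5456*s^4 + 5.3365*s^3 - 7.8583*s^2 + 14.9437*s - 7.7421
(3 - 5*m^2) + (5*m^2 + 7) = 10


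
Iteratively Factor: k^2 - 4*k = (k)*(k - 4)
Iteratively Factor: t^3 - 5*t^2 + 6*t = (t)*(t^2 - 5*t + 6) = t*(t - 2)*(t - 3)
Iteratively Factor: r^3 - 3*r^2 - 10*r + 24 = (r - 2)*(r^2 - r - 12) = (r - 4)*(r - 2)*(r + 3)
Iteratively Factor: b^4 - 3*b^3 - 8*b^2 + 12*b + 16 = (b - 2)*(b^3 - b^2 - 10*b - 8) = (b - 4)*(b - 2)*(b^2 + 3*b + 2) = (b - 4)*(b - 2)*(b + 1)*(b + 2)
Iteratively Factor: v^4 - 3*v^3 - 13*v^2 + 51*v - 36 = (v - 3)*(v^3 - 13*v + 12) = (v - 3)*(v + 4)*(v^2 - 4*v + 3) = (v - 3)^2*(v + 4)*(v - 1)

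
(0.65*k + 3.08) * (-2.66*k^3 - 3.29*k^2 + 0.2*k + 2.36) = -1.729*k^4 - 10.3313*k^3 - 10.0032*k^2 + 2.15*k + 7.2688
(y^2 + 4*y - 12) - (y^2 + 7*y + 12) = -3*y - 24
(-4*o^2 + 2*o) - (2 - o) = -4*o^2 + 3*o - 2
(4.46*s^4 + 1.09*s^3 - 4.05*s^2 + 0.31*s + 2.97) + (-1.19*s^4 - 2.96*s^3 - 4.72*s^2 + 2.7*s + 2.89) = 3.27*s^4 - 1.87*s^3 - 8.77*s^2 + 3.01*s + 5.86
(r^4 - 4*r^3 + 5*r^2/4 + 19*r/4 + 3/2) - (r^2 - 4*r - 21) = r^4 - 4*r^3 + r^2/4 + 35*r/4 + 45/2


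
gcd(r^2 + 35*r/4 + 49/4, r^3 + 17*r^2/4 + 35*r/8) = r + 7/4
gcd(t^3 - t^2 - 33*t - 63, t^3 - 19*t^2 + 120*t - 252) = t - 7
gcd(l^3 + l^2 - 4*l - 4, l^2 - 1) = l + 1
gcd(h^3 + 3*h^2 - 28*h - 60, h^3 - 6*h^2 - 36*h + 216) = h + 6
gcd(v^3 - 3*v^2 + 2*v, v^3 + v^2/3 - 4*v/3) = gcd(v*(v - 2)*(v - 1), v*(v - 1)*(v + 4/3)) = v^2 - v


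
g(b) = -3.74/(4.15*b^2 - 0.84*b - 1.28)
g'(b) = -3.74*(0.84 - 8.3*b)/(4.15*b^2 - 0.84*b - 1.28)^2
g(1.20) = -1.01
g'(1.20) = 2.51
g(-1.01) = -0.98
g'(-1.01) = -2.39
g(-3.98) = -0.06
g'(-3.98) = -0.03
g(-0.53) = -11.30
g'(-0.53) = -178.91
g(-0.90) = -1.32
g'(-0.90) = -3.86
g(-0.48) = -47.13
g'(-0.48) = -2864.68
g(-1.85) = -0.26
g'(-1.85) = -0.29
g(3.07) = -0.11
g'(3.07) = 0.07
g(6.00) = -0.03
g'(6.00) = 0.01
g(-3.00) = -0.10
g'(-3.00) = -0.06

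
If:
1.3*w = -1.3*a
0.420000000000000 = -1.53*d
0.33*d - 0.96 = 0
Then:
No Solution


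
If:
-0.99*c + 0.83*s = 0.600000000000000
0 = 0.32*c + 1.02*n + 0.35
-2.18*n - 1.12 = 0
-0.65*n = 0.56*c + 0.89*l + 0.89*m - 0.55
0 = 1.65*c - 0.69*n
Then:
No Solution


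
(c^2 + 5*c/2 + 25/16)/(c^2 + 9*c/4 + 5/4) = (c + 5/4)/(c + 1)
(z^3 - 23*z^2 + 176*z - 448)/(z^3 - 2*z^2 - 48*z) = (z^2 - 15*z + 56)/(z*(z + 6))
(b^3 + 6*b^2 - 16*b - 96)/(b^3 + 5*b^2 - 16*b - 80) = (b + 6)/(b + 5)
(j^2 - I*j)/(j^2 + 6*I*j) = (j - I)/(j + 6*I)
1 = 1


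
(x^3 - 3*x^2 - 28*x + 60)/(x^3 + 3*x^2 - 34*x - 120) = (x - 2)/(x + 4)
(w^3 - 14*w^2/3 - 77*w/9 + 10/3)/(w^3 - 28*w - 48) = (9*w^2 + 12*w - 5)/(9*(w^2 + 6*w + 8))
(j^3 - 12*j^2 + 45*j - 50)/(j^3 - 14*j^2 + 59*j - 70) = (j - 5)/(j - 7)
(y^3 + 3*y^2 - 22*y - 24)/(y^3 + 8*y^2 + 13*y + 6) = (y - 4)/(y + 1)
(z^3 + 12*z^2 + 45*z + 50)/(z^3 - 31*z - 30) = (z^2 + 7*z + 10)/(z^2 - 5*z - 6)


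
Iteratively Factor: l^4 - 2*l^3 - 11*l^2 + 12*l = (l)*(l^3 - 2*l^2 - 11*l + 12) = l*(l - 4)*(l^2 + 2*l - 3) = l*(l - 4)*(l - 1)*(l + 3)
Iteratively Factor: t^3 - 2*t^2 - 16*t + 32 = (t - 2)*(t^2 - 16) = (t - 4)*(t - 2)*(t + 4)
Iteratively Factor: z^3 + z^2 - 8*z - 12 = (z + 2)*(z^2 - z - 6) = (z + 2)^2*(z - 3)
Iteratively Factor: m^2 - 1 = (m + 1)*(m - 1)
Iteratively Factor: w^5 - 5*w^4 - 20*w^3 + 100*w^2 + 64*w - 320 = (w - 4)*(w^4 - w^3 - 24*w^2 + 4*w + 80) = (w - 4)*(w + 2)*(w^3 - 3*w^2 - 18*w + 40) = (w - 4)*(w + 2)*(w + 4)*(w^2 - 7*w + 10) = (w - 5)*(w - 4)*(w + 2)*(w + 4)*(w - 2)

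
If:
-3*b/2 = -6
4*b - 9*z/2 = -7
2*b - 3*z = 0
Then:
No Solution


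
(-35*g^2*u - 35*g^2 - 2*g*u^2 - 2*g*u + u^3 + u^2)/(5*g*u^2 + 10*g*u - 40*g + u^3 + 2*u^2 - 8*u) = (-7*g*u - 7*g + u^2 + u)/(u^2 + 2*u - 8)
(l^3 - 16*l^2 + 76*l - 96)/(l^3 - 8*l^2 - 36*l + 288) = (l - 2)/(l + 6)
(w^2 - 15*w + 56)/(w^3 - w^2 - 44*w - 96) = (w - 7)/(w^2 + 7*w + 12)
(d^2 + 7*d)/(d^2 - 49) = d/(d - 7)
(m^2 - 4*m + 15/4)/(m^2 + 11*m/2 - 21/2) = (m - 5/2)/(m + 7)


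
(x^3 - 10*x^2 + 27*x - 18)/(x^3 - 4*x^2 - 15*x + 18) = (x - 3)/(x + 3)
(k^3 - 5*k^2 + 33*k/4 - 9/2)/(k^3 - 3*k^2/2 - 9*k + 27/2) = (k^2 - 7*k/2 + 3)/(k^2 - 9)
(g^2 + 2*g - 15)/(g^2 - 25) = (g - 3)/(g - 5)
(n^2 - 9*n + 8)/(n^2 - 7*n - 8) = (n - 1)/(n + 1)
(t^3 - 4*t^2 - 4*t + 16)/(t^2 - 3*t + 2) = (t^2 - 2*t - 8)/(t - 1)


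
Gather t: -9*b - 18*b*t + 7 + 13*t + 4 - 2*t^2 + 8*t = -9*b - 2*t^2 + t*(21 - 18*b) + 11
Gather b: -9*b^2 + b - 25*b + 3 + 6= -9*b^2 - 24*b + 9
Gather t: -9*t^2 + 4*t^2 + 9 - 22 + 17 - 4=-5*t^2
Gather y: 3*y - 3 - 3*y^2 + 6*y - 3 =-3*y^2 + 9*y - 6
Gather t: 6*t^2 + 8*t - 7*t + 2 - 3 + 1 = 6*t^2 + t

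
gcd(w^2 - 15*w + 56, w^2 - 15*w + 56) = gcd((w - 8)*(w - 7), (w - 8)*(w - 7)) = w^2 - 15*w + 56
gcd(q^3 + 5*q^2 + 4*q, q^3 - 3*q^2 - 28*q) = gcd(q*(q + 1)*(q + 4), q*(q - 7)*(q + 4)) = q^2 + 4*q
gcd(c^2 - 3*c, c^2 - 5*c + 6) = c - 3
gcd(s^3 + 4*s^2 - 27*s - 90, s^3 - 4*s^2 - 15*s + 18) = s + 3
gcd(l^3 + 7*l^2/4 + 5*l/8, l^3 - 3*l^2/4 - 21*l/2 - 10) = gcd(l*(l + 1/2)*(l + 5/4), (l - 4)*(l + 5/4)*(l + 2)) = l + 5/4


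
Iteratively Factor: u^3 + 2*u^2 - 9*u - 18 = (u + 3)*(u^2 - u - 6) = (u + 2)*(u + 3)*(u - 3)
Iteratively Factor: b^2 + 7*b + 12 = (b + 4)*(b + 3)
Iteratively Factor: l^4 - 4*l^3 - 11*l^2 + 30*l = (l - 2)*(l^3 - 2*l^2 - 15*l) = l*(l - 2)*(l^2 - 2*l - 15) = l*(l - 5)*(l - 2)*(l + 3)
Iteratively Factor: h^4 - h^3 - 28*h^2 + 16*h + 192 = (h + 4)*(h^3 - 5*h^2 - 8*h + 48) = (h + 3)*(h + 4)*(h^2 - 8*h + 16) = (h - 4)*(h + 3)*(h + 4)*(h - 4)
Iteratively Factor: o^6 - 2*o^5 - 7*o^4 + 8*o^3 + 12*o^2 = (o + 1)*(o^5 - 3*o^4 - 4*o^3 + 12*o^2) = (o - 2)*(o + 1)*(o^4 - o^3 - 6*o^2) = o*(o - 2)*(o + 1)*(o^3 - o^2 - 6*o) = o^2*(o - 2)*(o + 1)*(o^2 - o - 6) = o^2*(o - 2)*(o + 1)*(o + 2)*(o - 3)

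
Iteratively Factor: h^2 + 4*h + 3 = (h + 3)*(h + 1)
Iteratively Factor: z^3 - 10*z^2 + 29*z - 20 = (z - 1)*(z^2 - 9*z + 20) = (z - 5)*(z - 1)*(z - 4)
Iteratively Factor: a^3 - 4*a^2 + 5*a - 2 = (a - 1)*(a^2 - 3*a + 2) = (a - 1)^2*(a - 2)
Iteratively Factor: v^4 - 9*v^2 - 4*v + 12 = (v + 2)*(v^3 - 2*v^2 - 5*v + 6) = (v + 2)^2*(v^2 - 4*v + 3) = (v - 3)*(v + 2)^2*(v - 1)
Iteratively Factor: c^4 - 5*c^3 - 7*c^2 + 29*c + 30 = (c - 3)*(c^3 - 2*c^2 - 13*c - 10) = (c - 3)*(c + 1)*(c^2 - 3*c - 10) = (c - 5)*(c - 3)*(c + 1)*(c + 2)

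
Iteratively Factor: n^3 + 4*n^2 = (n)*(n^2 + 4*n) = n^2*(n + 4)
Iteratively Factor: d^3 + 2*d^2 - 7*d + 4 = (d - 1)*(d^2 + 3*d - 4) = (d - 1)^2*(d + 4)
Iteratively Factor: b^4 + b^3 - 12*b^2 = (b - 3)*(b^3 + 4*b^2) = b*(b - 3)*(b^2 + 4*b) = b^2*(b - 3)*(b + 4)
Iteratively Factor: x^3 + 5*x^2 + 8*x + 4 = (x + 2)*(x^2 + 3*x + 2) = (x + 2)^2*(x + 1)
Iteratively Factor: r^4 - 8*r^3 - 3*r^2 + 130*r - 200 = (r - 5)*(r^3 - 3*r^2 - 18*r + 40) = (r - 5)*(r - 2)*(r^2 - r - 20) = (r - 5)^2*(r - 2)*(r + 4)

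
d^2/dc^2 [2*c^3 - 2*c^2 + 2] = 12*c - 4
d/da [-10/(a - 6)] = 10/(a - 6)^2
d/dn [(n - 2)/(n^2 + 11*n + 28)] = (n^2 + 11*n - (n - 2)*(2*n + 11) + 28)/(n^2 + 11*n + 28)^2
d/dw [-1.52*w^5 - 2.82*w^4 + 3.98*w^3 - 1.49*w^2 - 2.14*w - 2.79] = -7.6*w^4 - 11.28*w^3 + 11.94*w^2 - 2.98*w - 2.14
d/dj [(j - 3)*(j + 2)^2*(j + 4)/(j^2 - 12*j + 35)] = (2*j^5 - 31*j^4 + 20*j^3 + 617*j^2 - 184*j - 2116)/(j^4 - 24*j^3 + 214*j^2 - 840*j + 1225)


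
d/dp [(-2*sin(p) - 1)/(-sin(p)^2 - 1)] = 2*(-sin(p) + cos(p)^2)*cos(p)/(sin(p)^2 + 1)^2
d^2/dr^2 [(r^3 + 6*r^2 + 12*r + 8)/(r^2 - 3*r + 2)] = 2*(37*r^3 - 30*r^2 - 132*r + 152)/(r^6 - 9*r^5 + 33*r^4 - 63*r^3 + 66*r^2 - 36*r + 8)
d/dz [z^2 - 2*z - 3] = 2*z - 2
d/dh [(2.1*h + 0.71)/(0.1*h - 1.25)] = (3.37 - 0.2696*h)/(0.1*h - 1.25)^3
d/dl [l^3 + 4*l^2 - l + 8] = 3*l^2 + 8*l - 1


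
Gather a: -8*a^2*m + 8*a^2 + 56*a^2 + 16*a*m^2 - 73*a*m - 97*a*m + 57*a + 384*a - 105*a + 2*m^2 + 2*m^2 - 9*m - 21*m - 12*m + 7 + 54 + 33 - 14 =a^2*(64 - 8*m) + a*(16*m^2 - 170*m + 336) + 4*m^2 - 42*m + 80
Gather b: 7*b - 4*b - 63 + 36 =3*b - 27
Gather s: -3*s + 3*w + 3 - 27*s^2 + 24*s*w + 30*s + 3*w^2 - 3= -27*s^2 + s*(24*w + 27) + 3*w^2 + 3*w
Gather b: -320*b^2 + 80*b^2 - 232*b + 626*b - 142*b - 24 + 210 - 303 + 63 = -240*b^2 + 252*b - 54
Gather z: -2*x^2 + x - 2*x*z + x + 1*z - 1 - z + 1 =-2*x^2 - 2*x*z + 2*x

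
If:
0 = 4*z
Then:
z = 0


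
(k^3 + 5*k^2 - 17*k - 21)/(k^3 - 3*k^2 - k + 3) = (k + 7)/(k - 1)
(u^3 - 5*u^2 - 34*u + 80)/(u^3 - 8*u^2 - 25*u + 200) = (u - 2)/(u - 5)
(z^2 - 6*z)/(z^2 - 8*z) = (z - 6)/(z - 8)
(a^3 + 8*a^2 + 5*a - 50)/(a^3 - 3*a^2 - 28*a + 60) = (a + 5)/(a - 6)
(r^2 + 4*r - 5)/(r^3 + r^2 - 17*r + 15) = 1/(r - 3)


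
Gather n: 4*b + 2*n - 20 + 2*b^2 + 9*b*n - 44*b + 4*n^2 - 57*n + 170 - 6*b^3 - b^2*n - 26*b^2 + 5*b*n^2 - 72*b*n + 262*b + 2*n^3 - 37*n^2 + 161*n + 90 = -6*b^3 - 24*b^2 + 222*b + 2*n^3 + n^2*(5*b - 33) + n*(-b^2 - 63*b + 106) + 240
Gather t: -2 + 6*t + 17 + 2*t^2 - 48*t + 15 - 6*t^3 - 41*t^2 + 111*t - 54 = -6*t^3 - 39*t^2 + 69*t - 24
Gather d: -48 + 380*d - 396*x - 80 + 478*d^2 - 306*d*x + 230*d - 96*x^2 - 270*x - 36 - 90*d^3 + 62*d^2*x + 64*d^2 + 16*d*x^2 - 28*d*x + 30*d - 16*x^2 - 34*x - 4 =-90*d^3 + d^2*(62*x + 542) + d*(16*x^2 - 334*x + 640) - 112*x^2 - 700*x - 168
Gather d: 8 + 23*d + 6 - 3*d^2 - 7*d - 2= -3*d^2 + 16*d + 12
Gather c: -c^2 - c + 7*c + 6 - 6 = -c^2 + 6*c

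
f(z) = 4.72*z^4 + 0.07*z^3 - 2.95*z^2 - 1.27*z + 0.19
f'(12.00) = 32582.81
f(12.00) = 97555.03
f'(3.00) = 492.68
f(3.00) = 354.04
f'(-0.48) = -0.48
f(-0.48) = 0.36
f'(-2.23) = -196.44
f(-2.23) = 104.30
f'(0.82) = 4.44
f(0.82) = -0.66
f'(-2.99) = -486.43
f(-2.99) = 352.99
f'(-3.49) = -780.68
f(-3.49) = 665.95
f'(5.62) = 3323.49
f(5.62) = 4620.85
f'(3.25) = 629.89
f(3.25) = 493.90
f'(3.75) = 975.18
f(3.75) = 891.03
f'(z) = 18.88*z^3 + 0.21*z^2 - 5.9*z - 1.27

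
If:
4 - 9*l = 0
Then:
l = 4/9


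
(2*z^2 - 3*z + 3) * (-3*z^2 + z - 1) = -6*z^4 + 11*z^3 - 14*z^2 + 6*z - 3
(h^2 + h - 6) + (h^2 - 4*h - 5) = 2*h^2 - 3*h - 11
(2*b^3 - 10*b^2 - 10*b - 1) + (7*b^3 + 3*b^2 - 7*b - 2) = 9*b^3 - 7*b^2 - 17*b - 3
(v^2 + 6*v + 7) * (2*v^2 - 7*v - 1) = 2*v^4 + 5*v^3 - 29*v^2 - 55*v - 7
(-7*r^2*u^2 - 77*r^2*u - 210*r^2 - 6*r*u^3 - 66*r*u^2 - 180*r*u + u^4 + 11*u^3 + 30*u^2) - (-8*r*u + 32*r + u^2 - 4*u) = -7*r^2*u^2 - 77*r^2*u - 210*r^2 - 6*r*u^3 - 66*r*u^2 - 172*r*u - 32*r + u^4 + 11*u^3 + 29*u^2 + 4*u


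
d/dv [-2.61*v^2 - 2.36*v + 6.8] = -5.22*v - 2.36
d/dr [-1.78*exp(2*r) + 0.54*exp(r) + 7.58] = (0.54 - 3.56*exp(r))*exp(r)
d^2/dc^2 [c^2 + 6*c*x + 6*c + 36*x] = 2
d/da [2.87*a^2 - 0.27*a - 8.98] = 5.74*a - 0.27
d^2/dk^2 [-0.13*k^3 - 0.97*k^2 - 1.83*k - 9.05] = -0.78*k - 1.94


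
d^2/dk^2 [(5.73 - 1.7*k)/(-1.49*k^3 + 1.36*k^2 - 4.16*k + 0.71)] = (22.64502*k^5 - 173.323356*k^4 + 170.994432*k^3 - 255.10908*k^2 + 148.288566*k - 177.21416)/(3.307949*k^9 - 9.058008*k^8 + 35.97456*k^7 - 57.823213*k^6 + 109.071504*k^5 - 100.95168*k^4 + 98.345999*k^3 - 38.917656*k^2 + 6.291168*k - 0.357911)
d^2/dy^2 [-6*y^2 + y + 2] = -12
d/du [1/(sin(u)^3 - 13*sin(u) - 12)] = (13 - 3*sin(u)^2)*cos(u)/(-sin(u)^3 + 13*sin(u) + 12)^2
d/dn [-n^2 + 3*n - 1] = 3 - 2*n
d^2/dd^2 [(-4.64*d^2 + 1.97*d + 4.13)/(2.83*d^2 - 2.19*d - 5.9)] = (5.6843418860808e-14*d^4 - 25.95959*d^3 - 266.383938*d^2 + 43.779534*d - 196.412534)/(22.665187*d^6 - 52.618473*d^5 - 101.038641*d^4 + 208.895121*d^3 + 210.64593*d^2 - 228.7017*d - 205.379)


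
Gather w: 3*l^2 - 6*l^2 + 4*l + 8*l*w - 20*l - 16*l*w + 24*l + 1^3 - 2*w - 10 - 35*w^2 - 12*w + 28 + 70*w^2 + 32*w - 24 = -3*l^2 + 8*l + 35*w^2 + w*(18 - 8*l) - 5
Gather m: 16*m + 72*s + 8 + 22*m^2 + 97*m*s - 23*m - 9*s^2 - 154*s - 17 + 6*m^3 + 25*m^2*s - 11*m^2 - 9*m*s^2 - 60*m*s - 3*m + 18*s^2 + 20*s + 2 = 6*m^3 + m^2*(25*s + 11) + m*(-9*s^2 + 37*s - 10) + 9*s^2 - 62*s - 7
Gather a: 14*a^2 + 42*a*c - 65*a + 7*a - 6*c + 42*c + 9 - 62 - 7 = 14*a^2 + a*(42*c - 58) + 36*c - 60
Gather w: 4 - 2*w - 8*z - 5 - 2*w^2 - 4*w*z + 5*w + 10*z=-2*w^2 + w*(3 - 4*z) + 2*z - 1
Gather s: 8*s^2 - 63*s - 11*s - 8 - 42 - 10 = 8*s^2 - 74*s - 60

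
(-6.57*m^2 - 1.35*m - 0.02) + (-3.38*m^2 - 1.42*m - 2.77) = -9.95*m^2 - 2.77*m - 2.79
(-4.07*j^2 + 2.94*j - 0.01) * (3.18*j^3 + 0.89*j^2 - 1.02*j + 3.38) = -12.9426*j^5 + 5.7269*j^4 + 6.7362*j^3 - 16.7643*j^2 + 9.9474*j - 0.0338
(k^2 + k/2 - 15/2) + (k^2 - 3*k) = 2*k^2 - 5*k/2 - 15/2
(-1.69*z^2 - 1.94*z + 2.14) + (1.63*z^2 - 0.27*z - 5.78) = -0.0600000000000001*z^2 - 2.21*z - 3.64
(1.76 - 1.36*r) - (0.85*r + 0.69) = 1.07 - 2.21*r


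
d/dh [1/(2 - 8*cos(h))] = -2*sin(h)/(4*cos(h) - 1)^2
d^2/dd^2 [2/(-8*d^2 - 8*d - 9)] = 32*(8*d^2 + 8*d - 8*(2*d + 1)^2 + 9)/(8*d^2 + 8*d + 9)^3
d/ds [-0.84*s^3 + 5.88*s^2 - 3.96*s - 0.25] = -2.52*s^2 + 11.76*s - 3.96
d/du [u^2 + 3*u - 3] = 2*u + 3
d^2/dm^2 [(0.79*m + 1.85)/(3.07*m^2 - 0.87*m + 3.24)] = ((0.79*m + 1.85)*(6.14*m - 0.87)*(12.28*m - 1.74) - (14.5518*m + 9.9844)*(3.07*m^2 - 0.87*m + 3.24))/(3.07*m^2 - 0.87*m + 3.24)^3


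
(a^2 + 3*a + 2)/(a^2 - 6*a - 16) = (a + 1)/(a - 8)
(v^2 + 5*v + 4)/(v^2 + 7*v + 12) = (v + 1)/(v + 3)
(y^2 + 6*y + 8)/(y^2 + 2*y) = (y + 4)/y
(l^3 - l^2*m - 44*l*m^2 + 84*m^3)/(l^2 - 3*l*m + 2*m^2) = (l^2 + l*m - 42*m^2)/(l - m)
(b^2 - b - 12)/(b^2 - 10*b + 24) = (b + 3)/(b - 6)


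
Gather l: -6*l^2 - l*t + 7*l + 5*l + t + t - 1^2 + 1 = -6*l^2 + l*(12 - t) + 2*t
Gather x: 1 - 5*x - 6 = -5*x - 5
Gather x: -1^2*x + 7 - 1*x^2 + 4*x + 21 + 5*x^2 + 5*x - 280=4*x^2 + 8*x - 252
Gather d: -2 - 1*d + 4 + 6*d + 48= 5*d + 50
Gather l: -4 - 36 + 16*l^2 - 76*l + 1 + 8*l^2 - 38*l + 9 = 24*l^2 - 114*l - 30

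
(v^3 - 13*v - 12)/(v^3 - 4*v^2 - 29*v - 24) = (v - 4)/(v - 8)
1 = 1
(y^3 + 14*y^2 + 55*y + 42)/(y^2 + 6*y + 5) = (y^2 + 13*y + 42)/(y + 5)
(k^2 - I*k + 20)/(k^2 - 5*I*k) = (k + 4*I)/k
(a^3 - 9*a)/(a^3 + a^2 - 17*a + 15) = a*(a + 3)/(a^2 + 4*a - 5)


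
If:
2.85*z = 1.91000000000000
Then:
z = 0.67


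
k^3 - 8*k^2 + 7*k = k*(k - 7)*(k - 1)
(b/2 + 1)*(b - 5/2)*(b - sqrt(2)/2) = b^3/2 - sqrt(2)*b^2/4 - b^2/4 - 5*b/2 + sqrt(2)*b/8 + 5*sqrt(2)/4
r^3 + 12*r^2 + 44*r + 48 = (r + 2)*(r + 4)*(r + 6)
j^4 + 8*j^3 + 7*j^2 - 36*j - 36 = (j - 2)*(j + 1)*(j + 3)*(j + 6)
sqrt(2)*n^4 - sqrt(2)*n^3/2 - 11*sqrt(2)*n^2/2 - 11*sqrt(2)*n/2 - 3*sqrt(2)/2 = (n - 3)*(n + 1/2)*(n + 1)*(sqrt(2)*n + sqrt(2))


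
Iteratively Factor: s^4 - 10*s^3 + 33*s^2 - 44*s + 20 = (s - 2)*(s^3 - 8*s^2 + 17*s - 10) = (s - 2)*(s - 1)*(s^2 - 7*s + 10) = (s - 2)^2*(s - 1)*(s - 5)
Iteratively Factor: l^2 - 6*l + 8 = (l - 4)*(l - 2)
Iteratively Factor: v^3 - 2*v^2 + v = (v)*(v^2 - 2*v + 1) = v*(v - 1)*(v - 1)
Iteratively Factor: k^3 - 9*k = (k + 3)*(k^2 - 3*k) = k*(k + 3)*(k - 3)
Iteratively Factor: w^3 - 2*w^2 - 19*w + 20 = (w + 4)*(w^2 - 6*w + 5) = (w - 5)*(w + 4)*(w - 1)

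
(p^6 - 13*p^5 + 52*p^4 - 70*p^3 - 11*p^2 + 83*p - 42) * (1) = p^6 - 13*p^5 + 52*p^4 - 70*p^3 - 11*p^2 + 83*p - 42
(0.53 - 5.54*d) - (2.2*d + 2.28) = -7.74*d - 1.75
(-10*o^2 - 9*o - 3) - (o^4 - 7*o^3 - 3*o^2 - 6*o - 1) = -o^4 + 7*o^3 - 7*o^2 - 3*o - 2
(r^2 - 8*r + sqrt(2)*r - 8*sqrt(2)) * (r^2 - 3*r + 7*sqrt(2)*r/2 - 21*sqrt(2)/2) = r^4 - 11*r^3 + 9*sqrt(2)*r^3/2 - 99*sqrt(2)*r^2/2 + 31*r^2 - 77*r + 108*sqrt(2)*r + 168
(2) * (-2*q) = -4*q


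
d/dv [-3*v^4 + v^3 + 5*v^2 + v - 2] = -12*v^3 + 3*v^2 + 10*v + 1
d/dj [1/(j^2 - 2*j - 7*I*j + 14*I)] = (-2*j + 2 + 7*I)/(j^2 - 2*j - 7*I*j + 14*I)^2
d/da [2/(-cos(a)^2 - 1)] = -8*sin(2*a)/(cos(2*a) + 3)^2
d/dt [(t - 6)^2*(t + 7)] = (t - 6)*(3*t + 8)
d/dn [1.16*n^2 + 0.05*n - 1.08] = 2.32*n + 0.05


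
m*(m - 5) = m^2 - 5*m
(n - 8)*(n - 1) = n^2 - 9*n + 8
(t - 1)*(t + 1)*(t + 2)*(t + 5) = t^4 + 7*t^3 + 9*t^2 - 7*t - 10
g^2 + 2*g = g*(g + 2)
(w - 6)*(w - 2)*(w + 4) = w^3 - 4*w^2 - 20*w + 48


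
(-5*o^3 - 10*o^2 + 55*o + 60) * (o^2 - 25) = -5*o^5 - 10*o^4 + 180*o^3 + 310*o^2 - 1375*o - 1500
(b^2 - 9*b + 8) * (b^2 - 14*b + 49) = b^4 - 23*b^3 + 183*b^2 - 553*b + 392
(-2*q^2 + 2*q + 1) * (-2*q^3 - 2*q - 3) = 4*q^5 - 4*q^4 + 2*q^3 + 2*q^2 - 8*q - 3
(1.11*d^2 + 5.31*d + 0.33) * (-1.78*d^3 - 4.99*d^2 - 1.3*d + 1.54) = -1.9758*d^5 - 14.9907*d^4 - 28.5273*d^3 - 6.8403*d^2 + 7.7484*d + 0.5082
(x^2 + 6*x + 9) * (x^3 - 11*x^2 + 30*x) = x^5 - 5*x^4 - 27*x^3 + 81*x^2 + 270*x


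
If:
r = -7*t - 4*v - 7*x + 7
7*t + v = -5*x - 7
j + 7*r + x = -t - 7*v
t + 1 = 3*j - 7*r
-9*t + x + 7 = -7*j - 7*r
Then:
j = -46232/8795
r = -15727/8795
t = -37402/8795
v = 22599/8795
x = 7106/1759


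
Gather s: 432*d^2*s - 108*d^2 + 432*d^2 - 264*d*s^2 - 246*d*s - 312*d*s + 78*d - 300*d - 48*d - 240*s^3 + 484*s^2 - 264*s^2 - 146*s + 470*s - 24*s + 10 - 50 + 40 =324*d^2 - 270*d - 240*s^3 + s^2*(220 - 264*d) + s*(432*d^2 - 558*d + 300)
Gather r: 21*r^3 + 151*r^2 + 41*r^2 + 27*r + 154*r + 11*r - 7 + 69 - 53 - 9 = 21*r^3 + 192*r^2 + 192*r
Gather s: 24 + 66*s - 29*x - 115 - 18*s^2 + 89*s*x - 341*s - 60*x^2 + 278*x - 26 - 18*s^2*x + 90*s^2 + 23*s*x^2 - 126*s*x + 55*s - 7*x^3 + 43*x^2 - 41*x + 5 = s^2*(72 - 18*x) + s*(23*x^2 - 37*x - 220) - 7*x^3 - 17*x^2 + 208*x - 112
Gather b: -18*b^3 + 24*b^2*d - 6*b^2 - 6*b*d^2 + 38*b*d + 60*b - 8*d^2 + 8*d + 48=-18*b^3 + b^2*(24*d - 6) + b*(-6*d^2 + 38*d + 60) - 8*d^2 + 8*d + 48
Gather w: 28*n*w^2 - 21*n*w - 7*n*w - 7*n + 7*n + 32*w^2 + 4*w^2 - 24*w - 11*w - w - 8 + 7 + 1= w^2*(28*n + 36) + w*(-28*n - 36)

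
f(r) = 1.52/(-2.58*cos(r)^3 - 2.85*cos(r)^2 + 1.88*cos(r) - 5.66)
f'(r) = 1.52*(-7.74*sin(r)*cos(r)^2 - 5.7*sin(r)*cos(r) + 1.88*sin(r))/(-2.58*cos(r)^3 - 2.85*cos(r)^2 + 1.88*cos(r) - 5.66)^2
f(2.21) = -0.21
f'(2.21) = 0.06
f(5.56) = -0.22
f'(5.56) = 0.14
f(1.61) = -0.26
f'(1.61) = 0.10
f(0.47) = -0.19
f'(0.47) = -0.10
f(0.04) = -0.17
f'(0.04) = -0.01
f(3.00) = -0.19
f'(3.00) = -0.00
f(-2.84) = -0.19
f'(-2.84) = -0.00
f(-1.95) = -0.23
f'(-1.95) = -0.09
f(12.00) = -0.20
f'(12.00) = 0.12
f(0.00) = -0.17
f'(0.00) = 0.00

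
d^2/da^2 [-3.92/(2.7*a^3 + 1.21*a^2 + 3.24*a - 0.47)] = ((63.504*a + 9.4864)*(2.7*a^3 + 1.21*a^2 + 3.24*a - 0.47) - 3.92*(8.1*a^2 + 2.42*a + 3.24)*(16.2*a^2 + 4.84*a + 6.48))/(2.7*a^3 + 1.21*a^2 + 3.24*a - 0.47)^3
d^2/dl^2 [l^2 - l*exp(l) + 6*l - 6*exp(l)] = -l*exp(l) - 8*exp(l) + 2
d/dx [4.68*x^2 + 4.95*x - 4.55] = 9.36*x + 4.95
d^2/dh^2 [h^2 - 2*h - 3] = 2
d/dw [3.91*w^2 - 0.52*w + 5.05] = 7.82*w - 0.52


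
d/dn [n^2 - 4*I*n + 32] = 2*n - 4*I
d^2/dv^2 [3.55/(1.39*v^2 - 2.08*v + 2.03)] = (-13.71791*v^2 + 20.52752*v + 3.55*(2.78*v - 2.08)*(5.56*v - 4.16) - 20.03407)/(1.39*v^2 - 2.08*v + 2.03)^3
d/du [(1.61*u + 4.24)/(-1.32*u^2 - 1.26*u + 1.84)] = (2.1252*u^2 + 11.1936*u + 8.3048)/(1.7424*u^4 + 3.3264*u^3 - 3.27*u^2 - 4.6368*u + 3.3856)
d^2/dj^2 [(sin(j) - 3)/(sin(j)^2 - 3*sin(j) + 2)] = (-sin(j)^4 + 8*sin(j)^3 - 5*sin(j)^2 - 26*sin(j) + 30)/((sin(j) - 2)^3*(sin(j) - 1)^2)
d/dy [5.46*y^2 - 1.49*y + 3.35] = 10.92*y - 1.49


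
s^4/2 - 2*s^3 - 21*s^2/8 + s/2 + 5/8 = (s/2 + 1/2)*(s - 5)*(s - 1/2)*(s + 1/2)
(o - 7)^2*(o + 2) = o^3 - 12*o^2 + 21*o + 98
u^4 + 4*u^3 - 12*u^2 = u^2*(u - 2)*(u + 6)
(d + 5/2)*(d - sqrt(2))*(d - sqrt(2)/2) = d^3 - 3*sqrt(2)*d^2/2 + 5*d^2/2 - 15*sqrt(2)*d/4 + d + 5/2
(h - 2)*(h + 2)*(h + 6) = h^3 + 6*h^2 - 4*h - 24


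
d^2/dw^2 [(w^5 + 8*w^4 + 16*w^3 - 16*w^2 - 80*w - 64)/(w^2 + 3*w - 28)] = 2*(3*w^7 + 32*w^6 - 126*w^5 - 1716*w^4 + 3024*w^3 + 32064*w^2 + 30336*w - 21632)/(w^6 + 9*w^5 - 57*w^4 - 477*w^3 + 1596*w^2 + 7056*w - 21952)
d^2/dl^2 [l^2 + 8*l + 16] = 2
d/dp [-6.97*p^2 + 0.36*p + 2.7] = 0.36 - 13.94*p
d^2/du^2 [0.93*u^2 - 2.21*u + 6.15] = 1.86000000000000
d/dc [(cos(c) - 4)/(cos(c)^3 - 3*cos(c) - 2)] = (3*cos(c)/2 - 6*cos(2*c) + cos(3*c)/2 + 8)*sin(c)/((cos(c) - 2)^2*(cos(c) + 1)^4)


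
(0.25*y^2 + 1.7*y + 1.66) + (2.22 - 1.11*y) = 0.25*y^2 + 0.59*y + 3.88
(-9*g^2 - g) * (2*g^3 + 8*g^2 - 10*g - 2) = -18*g^5 - 74*g^4 + 82*g^3 + 28*g^2 + 2*g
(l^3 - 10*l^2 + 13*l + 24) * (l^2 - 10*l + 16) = l^5 - 20*l^4 + 129*l^3 - 266*l^2 - 32*l + 384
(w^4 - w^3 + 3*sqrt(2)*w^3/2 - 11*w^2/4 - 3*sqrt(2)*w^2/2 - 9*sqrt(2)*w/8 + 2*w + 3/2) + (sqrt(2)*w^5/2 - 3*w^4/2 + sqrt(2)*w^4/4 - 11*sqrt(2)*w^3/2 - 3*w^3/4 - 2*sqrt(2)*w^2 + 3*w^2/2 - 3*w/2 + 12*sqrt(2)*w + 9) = sqrt(2)*w^5/2 - w^4/2 + sqrt(2)*w^4/4 - 4*sqrt(2)*w^3 - 7*w^3/4 - 7*sqrt(2)*w^2/2 - 5*w^2/4 + w/2 + 87*sqrt(2)*w/8 + 21/2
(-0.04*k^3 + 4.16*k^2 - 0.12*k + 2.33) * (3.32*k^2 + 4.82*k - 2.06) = -0.1328*k^5 + 13.6184*k^4 + 19.7352*k^3 - 1.4124*k^2 + 11.4778*k - 4.7998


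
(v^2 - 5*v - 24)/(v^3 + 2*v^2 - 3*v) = (v - 8)/(v*(v - 1))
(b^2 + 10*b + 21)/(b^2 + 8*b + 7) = (b + 3)/(b + 1)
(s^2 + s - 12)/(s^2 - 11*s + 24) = (s + 4)/(s - 8)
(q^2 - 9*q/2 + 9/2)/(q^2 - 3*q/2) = (q - 3)/q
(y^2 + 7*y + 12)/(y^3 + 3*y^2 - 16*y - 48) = 1/(y - 4)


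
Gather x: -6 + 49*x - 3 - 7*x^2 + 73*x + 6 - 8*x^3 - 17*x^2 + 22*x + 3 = -8*x^3 - 24*x^2 + 144*x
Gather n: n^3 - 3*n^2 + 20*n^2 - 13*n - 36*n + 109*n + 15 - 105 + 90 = n^3 + 17*n^2 + 60*n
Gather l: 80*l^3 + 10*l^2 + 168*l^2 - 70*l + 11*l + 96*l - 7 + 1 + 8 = 80*l^3 + 178*l^2 + 37*l + 2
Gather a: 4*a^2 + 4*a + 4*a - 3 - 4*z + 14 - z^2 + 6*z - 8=4*a^2 + 8*a - z^2 + 2*z + 3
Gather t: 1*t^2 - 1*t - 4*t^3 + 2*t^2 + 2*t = -4*t^3 + 3*t^2 + t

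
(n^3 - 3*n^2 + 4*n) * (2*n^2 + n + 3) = 2*n^5 - 5*n^4 + 8*n^3 - 5*n^2 + 12*n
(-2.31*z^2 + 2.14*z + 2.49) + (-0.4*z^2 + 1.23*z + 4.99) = -2.71*z^2 + 3.37*z + 7.48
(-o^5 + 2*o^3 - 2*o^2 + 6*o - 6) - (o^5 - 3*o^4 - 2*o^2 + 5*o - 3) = -2*o^5 + 3*o^4 + 2*o^3 + o - 3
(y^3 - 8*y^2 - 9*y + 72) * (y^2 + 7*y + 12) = y^5 - y^4 - 53*y^3 - 87*y^2 + 396*y + 864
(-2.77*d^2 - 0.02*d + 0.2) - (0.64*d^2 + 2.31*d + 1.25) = -3.41*d^2 - 2.33*d - 1.05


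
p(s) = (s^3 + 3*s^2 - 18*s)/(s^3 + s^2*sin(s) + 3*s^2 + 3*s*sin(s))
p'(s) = (3*s^2 + 6*s - 18)/(s^3 + s^2*sin(s) + 3*s^2 + 3*s*sin(s)) + (s^3 + 3*s^2 - 18*s)*(-s^2*cos(s) - 3*s^2 - 2*s*sin(s) - 3*s*cos(s) - 6*s - 3*sin(s))/(s^3 + s^2*sin(s) + 3*s^2 + 3*s*sin(s))^2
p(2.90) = -0.05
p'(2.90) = 0.48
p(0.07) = -41.40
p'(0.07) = 611.69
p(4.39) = 0.57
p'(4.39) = 0.27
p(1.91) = -0.62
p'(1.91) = 0.76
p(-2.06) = 7.21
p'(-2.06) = -5.96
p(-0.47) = 8.22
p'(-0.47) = 12.71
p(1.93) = -0.60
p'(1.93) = 0.74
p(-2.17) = 7.96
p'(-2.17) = -7.90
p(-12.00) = 0.87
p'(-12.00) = 0.03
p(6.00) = 0.70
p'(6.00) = -0.03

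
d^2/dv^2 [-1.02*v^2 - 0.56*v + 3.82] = -2.04000000000000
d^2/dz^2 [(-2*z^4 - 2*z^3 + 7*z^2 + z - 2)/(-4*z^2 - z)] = 4*(16*z^6 + 12*z^5 + 3*z^4 + 7*z^3 + 48*z^2 + 12*z + 1)/(z^3*(64*z^3 + 48*z^2 + 12*z + 1))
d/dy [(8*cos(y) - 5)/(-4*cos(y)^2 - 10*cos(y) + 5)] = 2*(-16*cos(y)^2 + 20*cos(y) + 5)*sin(y)/(-4*sin(y)^2 + 10*cos(y) - 1)^2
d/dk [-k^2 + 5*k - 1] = 5 - 2*k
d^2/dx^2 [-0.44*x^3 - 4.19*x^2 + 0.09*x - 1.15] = -2.64*x - 8.38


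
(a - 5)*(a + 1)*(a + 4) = a^3 - 21*a - 20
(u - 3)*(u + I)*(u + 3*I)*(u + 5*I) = u^4 - 3*u^3 + 9*I*u^3 - 23*u^2 - 27*I*u^2 + 69*u - 15*I*u + 45*I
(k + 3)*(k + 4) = k^2 + 7*k + 12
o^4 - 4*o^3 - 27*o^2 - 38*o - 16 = (o - 8)*(o + 1)^2*(o + 2)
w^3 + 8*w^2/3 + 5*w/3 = w*(w + 1)*(w + 5/3)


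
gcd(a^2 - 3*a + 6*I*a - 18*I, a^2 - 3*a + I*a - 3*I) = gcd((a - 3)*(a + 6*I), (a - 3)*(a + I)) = a - 3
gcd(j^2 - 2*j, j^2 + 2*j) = j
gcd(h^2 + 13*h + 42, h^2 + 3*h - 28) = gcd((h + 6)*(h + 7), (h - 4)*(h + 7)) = h + 7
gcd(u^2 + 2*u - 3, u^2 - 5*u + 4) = u - 1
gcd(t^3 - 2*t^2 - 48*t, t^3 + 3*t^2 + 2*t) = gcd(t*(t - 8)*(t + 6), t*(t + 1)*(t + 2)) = t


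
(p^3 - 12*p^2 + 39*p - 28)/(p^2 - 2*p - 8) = (p^2 - 8*p + 7)/(p + 2)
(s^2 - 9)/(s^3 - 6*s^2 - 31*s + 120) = (s + 3)/(s^2 - 3*s - 40)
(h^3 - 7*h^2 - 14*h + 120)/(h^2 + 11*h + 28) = (h^2 - 11*h + 30)/(h + 7)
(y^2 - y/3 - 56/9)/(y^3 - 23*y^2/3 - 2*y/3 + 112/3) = (y + 7/3)/(y^2 - 5*y - 14)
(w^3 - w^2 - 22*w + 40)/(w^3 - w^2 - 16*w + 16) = (w^2 + 3*w - 10)/(w^2 + 3*w - 4)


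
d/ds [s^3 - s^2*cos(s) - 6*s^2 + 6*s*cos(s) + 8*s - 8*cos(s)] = s^2*sin(s) + 3*s^2 - 6*s*sin(s) - 2*s*cos(s) - 12*s + 8*sin(s) + 6*cos(s) + 8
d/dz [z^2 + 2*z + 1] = 2*z + 2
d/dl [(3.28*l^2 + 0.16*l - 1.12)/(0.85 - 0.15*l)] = (-0.492*l^2 + 5.576*l - 0.032)/(0.0225*l^2 - 0.255*l + 0.7225)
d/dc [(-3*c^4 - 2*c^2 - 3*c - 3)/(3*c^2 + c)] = (-18*c^5 - 9*c^4 + 7*c^2 + 18*c + 3)/(c^2*(9*c^2 + 6*c + 1))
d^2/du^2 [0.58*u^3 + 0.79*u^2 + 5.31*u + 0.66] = 3.48*u + 1.58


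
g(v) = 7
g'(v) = 0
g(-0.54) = 7.00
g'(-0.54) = 0.00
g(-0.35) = 7.00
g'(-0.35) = 0.00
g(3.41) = 7.00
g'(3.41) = 0.00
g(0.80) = 7.00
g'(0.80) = 0.00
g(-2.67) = 7.00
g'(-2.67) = 0.00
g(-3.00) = 7.00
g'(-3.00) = 0.00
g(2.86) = 7.00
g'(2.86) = 0.00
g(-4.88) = 7.00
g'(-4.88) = 0.00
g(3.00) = 7.00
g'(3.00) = 0.00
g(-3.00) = 7.00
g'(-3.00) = 0.00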